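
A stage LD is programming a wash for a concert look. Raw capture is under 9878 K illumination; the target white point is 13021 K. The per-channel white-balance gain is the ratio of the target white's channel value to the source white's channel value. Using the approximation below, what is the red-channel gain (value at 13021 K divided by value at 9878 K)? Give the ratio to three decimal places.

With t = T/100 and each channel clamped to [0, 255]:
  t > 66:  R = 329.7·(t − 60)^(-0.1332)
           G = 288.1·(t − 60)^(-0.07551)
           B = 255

0.924

At 9878 K (t = 98.78):
  R = 329.7·(98.78 − 60)^(-0.1332) = 329.7·38.78^(-0.1332) = 329.7·0.61432 = 202.543.
At 13021 K (t = 130.21):
  R = 329.7·(130.21 − 60)^(-0.1332) = 329.7·70.21^(-0.1332) = 329.7·0.56762 = 187.145.
Gain = 187.145 / 202.543 = 0.9240 → 0.924.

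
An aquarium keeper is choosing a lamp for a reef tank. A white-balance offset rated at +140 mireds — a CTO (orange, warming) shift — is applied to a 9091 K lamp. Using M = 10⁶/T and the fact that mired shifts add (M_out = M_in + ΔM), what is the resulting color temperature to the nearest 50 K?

4000 K

M_in = 10⁶/9091 = 110.00 mireds.
M_out = 110.00 + (+140) = 250.00 mireds.
T_out = 10⁶/250.00 = 4000.0 K → 4000 K.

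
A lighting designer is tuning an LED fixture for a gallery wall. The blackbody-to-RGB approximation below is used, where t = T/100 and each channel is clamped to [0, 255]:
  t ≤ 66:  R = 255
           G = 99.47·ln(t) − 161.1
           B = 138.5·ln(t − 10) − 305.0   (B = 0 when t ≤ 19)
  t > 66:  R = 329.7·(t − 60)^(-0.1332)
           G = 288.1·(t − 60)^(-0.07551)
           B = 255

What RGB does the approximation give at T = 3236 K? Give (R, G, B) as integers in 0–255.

t = 3236/100 = 32.36; the t ≤ 66 branch applies.
R = 255 by definition for t ≤ 66.
G = 99.47·ln 32.36 − 161.1 = 99.47·3.4769 − 161.1 = 184.750.
B = 138.5·ln(32.36 − 10) − 305.0 = 138.5·ln 22.36 − 305.0 = 138.5·3.1073 − 305.0 = 125.357.
Rounded: (255, 185, 125).

(255, 185, 125)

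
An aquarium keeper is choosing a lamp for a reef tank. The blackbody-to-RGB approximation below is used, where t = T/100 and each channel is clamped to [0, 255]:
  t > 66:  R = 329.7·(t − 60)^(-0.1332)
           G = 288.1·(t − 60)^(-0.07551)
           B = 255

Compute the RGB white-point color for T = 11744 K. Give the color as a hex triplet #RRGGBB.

#C0D4FF

t = 11744/100 = 117.44; the t > 66 branch applies.
R = 329.7·(117.44 − 60)^(-0.1332) = 329.7·57.44^(-0.1332) = 329.7·0.58301 = 192.217.
G = 288.1·(117.44 − 60)^(-0.07551) = 288.1·57.44^(-0.07551) = 288.1·0.73648 = 212.180.
B = 255 by definition for t > 66.
Rounded: (192, 212, 255).
In hex: #C0D4FF.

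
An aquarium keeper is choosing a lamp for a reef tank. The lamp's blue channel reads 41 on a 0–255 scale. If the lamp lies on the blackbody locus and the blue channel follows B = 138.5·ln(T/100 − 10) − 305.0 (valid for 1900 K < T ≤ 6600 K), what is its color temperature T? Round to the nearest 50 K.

ln(t − 10) = (41 + 305.0) / 138.5 = 2.4982.
t − 10 = e^2.4982 = 12.161, so t = 22.161.
T = 100·t = 2216 K → 2200 K to the nearest 50 K.

2200 K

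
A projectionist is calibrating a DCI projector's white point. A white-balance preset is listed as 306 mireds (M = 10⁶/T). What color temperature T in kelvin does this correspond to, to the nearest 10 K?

T = 10⁶ / 306 = 3267.97 K → 3270 K.

3270 K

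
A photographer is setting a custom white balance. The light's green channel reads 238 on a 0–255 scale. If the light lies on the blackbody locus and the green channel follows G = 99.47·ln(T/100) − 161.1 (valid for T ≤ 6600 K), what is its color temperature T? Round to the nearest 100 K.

5500 K

ln t = (238 + 161.1) / 99.47 = 4.0123.
t = e^4.0123 = 55.272.
T = 100·t = 5527 K → 5500 K to the nearest 100 K.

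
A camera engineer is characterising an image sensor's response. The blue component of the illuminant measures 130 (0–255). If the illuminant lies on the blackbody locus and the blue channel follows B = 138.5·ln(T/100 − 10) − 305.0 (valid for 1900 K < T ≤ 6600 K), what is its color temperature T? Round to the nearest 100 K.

ln(t − 10) = (130 + 305.0) / 138.5 = 3.1408.
t − 10 = e^3.1408 = 23.122, so t = 33.122.
T = 100·t = 3312 K → 3300 K to the nearest 100 K.

3300 K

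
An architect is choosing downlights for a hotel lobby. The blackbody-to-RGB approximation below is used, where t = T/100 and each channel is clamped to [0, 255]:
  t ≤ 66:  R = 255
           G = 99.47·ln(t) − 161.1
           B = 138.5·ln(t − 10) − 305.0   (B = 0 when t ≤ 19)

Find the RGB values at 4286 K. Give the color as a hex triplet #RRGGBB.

t = 4286/100 = 42.86; the t ≤ 66 branch applies.
R = 255 by definition for t ≤ 66.
G = 99.47·ln 42.86 − 161.1 = 99.47·3.7579 − 161.1 = 212.702.
B = 138.5·ln(42.86 − 10) − 305.0 = 138.5·ln 32.86 − 305.0 = 138.5·3.4923 − 305.0 = 178.677.
Rounded: (255, 213, 179).
In hex: #FFD5B3.

#FFD5B3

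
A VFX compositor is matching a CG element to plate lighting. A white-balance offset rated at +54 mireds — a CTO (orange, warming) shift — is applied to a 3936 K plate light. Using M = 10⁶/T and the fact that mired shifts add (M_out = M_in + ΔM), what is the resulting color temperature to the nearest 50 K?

3250 K

M_in = 10⁶/3936 = 254.07 mireds.
M_out = 254.07 + (+54) = 308.07 mireds.
T_out = 10⁶/308.07 = 3246.1 K → 3250 K.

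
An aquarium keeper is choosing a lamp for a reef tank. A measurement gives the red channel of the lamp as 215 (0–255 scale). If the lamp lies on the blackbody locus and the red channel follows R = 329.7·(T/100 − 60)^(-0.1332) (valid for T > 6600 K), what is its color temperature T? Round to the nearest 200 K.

(t − 60)^(-0.1332) = 215/329.7 = 0.65211.
t − 60 = 0.65211^(1/-0.1332) = 0.65211^(-7.508) = 24.774, so t = 84.774.
T = 100·t = 8477 K → 8400 K to the nearest 200 K.

8400 K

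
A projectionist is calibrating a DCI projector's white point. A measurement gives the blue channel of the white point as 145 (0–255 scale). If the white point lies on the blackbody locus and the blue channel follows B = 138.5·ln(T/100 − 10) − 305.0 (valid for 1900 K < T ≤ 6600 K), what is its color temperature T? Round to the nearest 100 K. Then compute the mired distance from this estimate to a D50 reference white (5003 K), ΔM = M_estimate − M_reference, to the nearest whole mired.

+78 mireds

ln(t − 10) = (145 + 305.0) / 138.5 = 3.2491.
t − 10 = e^3.2491 = 25.767, so t = 35.767.
T = 100·t = 3577 K → 3600 K to the nearest 100 K.
M_estimate = 10⁶/3600 = 277.78; M_reference = 10⁶/5003 = 199.88.
ΔM = 277.78 − 199.88 = 77.90 → +78 mireds.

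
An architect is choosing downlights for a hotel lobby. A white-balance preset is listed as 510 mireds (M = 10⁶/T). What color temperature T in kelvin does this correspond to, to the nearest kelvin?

T = 10⁶ / 510 = 1960.78 K → 1961 K.

1961 K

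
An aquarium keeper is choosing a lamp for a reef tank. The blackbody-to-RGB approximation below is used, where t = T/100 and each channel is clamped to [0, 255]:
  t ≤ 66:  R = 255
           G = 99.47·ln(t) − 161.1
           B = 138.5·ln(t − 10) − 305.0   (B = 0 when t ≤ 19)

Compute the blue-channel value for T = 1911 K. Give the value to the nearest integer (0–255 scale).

t = 1911/100 = 19.11; the t ≤ 66 branch applies.
B = 138.5·ln(19.11 − 10) − 305.0 = 138.5·ln 9.11 − 305.0 = 138.5·2.2094 − 305.0 = 0.998.
Rounded: 1.

1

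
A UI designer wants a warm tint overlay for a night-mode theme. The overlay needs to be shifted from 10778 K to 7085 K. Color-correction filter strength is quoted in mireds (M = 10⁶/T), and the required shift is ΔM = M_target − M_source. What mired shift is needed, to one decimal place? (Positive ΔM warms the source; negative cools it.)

M_source = 10⁶/10778 = 92.782; M_target = 10⁶/7085 = 141.143.
ΔM = 141.143 − 92.782 = 48.362 → +48.4 mireds, a warming shift.

+48.4 mireds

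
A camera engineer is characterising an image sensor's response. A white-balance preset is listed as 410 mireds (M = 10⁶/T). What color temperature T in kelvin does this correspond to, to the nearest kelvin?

2439 K

T = 10⁶ / 410 = 2439.02 K → 2439 K.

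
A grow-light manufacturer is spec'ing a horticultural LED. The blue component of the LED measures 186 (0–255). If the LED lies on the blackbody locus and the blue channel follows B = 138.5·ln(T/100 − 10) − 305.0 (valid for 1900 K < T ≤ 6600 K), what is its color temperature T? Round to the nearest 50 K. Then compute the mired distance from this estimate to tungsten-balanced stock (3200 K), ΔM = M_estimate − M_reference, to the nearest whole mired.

ln(t − 10) = (186 + 305.0) / 138.5 = 3.5451.
t − 10 = e^3.5451 = 34.644, so t = 44.644.
T = 100·t = 4464 K → 4450 K to the nearest 50 K.
M_estimate = 10⁶/4450 = 224.72; M_reference = 10⁶/3200 = 312.50.
ΔM = 224.72 − 312.50 = -87.78 → -88 mireds.

-88 mireds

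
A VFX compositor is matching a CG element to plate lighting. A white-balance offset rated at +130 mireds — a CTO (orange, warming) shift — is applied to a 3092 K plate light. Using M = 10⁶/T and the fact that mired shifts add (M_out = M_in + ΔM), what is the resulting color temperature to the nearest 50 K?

M_in = 10⁶/3092 = 323.42 mireds.
M_out = 323.42 + (+130) = 453.42 mireds.
T_out = 10⁶/453.42 = 2205.5 K → 2200 K.

2200 K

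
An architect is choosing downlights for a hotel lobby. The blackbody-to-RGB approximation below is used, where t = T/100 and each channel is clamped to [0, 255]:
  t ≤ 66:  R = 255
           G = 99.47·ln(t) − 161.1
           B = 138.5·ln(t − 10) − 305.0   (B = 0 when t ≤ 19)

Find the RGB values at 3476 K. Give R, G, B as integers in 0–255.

R=255, G=192, B=139

t = 3476/100 = 34.76; the t ≤ 66 branch applies.
R = 255 by definition for t ≤ 66.
G = 99.47·ln 34.76 − 161.1 = 99.47·3.5485 − 161.1 = 191.866.
B = 138.5·ln(34.76 − 10) − 305.0 = 138.5·ln 24.76 − 305.0 = 138.5·3.2092 − 305.0 = 139.478.
Rounded: (255, 192, 139).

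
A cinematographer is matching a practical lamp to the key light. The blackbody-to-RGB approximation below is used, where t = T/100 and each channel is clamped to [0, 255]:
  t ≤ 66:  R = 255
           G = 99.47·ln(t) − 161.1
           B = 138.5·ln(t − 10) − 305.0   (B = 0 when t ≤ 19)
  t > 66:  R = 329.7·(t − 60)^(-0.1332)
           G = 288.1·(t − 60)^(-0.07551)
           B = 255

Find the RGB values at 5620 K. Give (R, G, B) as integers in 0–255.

(255, 240, 226)

t = 5620/100 = 56.2; the t ≤ 66 branch applies.
R = 255 by definition for t ≤ 66.
G = 99.47·ln 56.2 − 161.1 = 99.47·4.0289 − 161.1 = 239.656.
B = 138.5·ln(56.2 − 10) − 305.0 = 138.5·ln 46.2 − 305.0 = 138.5·3.8330 − 305.0 = 225.868.
Rounded: (255, 240, 226).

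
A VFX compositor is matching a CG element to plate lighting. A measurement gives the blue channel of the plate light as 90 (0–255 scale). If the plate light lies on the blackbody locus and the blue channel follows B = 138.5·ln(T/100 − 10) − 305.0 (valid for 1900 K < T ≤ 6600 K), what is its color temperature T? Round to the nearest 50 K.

2750 K

ln(t − 10) = (90 + 305.0) / 138.5 = 2.8520.
t − 10 = e^2.8520 = 17.322, so t = 27.322.
T = 100·t = 2732 K → 2750 K to the nearest 50 K.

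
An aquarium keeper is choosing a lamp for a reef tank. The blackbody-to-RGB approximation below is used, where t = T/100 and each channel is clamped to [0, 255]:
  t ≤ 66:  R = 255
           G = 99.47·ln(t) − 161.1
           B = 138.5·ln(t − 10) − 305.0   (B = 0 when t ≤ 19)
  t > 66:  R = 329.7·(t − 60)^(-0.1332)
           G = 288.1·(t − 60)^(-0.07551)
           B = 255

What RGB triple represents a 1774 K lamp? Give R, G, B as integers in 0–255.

t = 1774/100 = 17.74; the t ≤ 66 branch applies.
R = 255 by definition for t ≤ 66.
G = 99.47·ln 17.74 − 161.1 = 99.47·2.8758 − 161.1 = 124.958.
t = 17.74 ≤ 19, so B = 0.
Rounded: (255, 125, 0).

R=255, G=125, B=0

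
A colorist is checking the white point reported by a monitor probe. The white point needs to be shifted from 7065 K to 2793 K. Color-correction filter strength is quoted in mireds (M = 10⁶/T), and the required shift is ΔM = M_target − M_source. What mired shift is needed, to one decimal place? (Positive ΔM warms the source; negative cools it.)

+216.5 mireds

M_source = 10⁶/7065 = 141.543; M_target = 10⁶/2793 = 358.038.
ΔM = 358.038 − 141.543 = 216.495 → +216.5 mireds, a warming shift.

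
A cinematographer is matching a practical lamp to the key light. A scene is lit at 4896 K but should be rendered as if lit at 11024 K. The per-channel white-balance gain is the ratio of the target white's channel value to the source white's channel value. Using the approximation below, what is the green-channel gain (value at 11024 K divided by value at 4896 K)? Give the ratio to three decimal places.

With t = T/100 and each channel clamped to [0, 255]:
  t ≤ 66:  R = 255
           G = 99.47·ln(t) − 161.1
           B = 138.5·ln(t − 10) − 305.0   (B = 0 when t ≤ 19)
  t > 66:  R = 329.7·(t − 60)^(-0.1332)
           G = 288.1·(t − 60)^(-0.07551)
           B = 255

At 4896 K (t = 48.96):
  G = 99.47·ln 48.96 − 161.1 = 99.47·3.8910 − 161.1 = 225.938.
At 11024 K (t = 110.24):
  G = 288.1·(110.24 − 60)^(-0.07551) = 288.1·50.24^(-0.07551) = 288.1·0.74397 = 214.337.
Gain = 214.337 / 225.938 = 0.9487 → 0.949.

0.949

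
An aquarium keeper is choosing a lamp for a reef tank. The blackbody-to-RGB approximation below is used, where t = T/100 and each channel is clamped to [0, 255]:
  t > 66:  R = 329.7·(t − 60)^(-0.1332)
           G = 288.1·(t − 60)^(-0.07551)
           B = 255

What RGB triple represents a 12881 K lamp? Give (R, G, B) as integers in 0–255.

(188, 209, 255)

t = 12881/100 = 128.81; the t > 66 branch applies.
R = 329.7·(128.81 − 60)^(-0.1332) = 329.7·68.81^(-0.1332) = 329.7·0.56915 = 187.648.
G = 288.1·(128.81 − 60)^(-0.07551) = 288.1·68.81^(-0.07551) = 288.1·0.72651 = 209.306.
B = 255 by definition for t > 66.
Rounded: (188, 209, 255).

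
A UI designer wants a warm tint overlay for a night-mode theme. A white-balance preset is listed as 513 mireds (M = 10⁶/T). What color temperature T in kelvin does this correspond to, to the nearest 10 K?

1950 K

T = 10⁶ / 513 = 1949.32 K → 1950 K.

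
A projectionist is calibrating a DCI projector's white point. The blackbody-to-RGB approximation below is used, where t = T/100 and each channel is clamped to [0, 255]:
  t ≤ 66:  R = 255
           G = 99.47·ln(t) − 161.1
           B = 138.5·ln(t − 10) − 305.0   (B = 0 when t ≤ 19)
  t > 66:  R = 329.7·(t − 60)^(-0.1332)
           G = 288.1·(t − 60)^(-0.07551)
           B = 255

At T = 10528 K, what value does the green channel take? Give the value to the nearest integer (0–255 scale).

t = 10528/100 = 105.28; the t > 66 branch applies.
G = 288.1·(105.28 − 60)^(-0.07551) = 288.1·45.28^(-0.07551) = 288.1·0.74983 = 216.026.
Rounded: 216.

216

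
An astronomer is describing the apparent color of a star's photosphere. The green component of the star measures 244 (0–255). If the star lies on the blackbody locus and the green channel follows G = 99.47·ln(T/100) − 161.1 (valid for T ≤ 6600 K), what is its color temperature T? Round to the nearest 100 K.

5900 K

ln t = (244 + 161.1) / 99.47 = 4.0726.
t = e^4.0726 = 58.709.
T = 100·t = 5871 K → 5900 K to the nearest 100 K.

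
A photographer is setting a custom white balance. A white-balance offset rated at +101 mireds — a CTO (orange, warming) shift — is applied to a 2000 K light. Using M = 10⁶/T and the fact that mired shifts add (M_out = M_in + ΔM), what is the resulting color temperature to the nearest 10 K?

M_in = 10⁶/2000 = 500.00 mireds.
M_out = 500.00 + (+101) = 601.00 mireds.
T_out = 10⁶/601.00 = 1663.9 K → 1660 K.

1660 K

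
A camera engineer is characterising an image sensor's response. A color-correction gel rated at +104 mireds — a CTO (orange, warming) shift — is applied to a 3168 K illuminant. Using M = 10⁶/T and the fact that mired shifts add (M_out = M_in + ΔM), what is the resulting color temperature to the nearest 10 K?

2380 K

M_in = 10⁶/3168 = 315.66 mireds.
M_out = 315.66 + (+104) = 419.66 mireds.
T_out = 10⁶/419.66 = 2382.9 K → 2380 K.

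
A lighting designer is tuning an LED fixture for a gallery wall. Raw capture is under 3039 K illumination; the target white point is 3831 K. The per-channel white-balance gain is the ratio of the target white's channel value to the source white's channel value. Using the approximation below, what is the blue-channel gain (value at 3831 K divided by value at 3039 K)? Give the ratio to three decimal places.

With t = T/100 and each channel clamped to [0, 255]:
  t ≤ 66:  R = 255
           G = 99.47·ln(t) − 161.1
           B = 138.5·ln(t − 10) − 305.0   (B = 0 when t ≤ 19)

1.404

At 3039 K (t = 30.39):
  B = 138.5·ln(30.39 − 10) − 305.0 = 138.5·ln 20.39 − 305.0 = 138.5·3.0150 − 305.0 = 112.584.
At 3831 K (t = 38.31):
  B = 138.5·ln(38.31 − 10) − 305.0 = 138.5·ln 28.31 − 305.0 = 138.5·3.3432 − 305.0 = 158.035.
Gain = 158.035 / 112.584 = 1.4037 → 1.404.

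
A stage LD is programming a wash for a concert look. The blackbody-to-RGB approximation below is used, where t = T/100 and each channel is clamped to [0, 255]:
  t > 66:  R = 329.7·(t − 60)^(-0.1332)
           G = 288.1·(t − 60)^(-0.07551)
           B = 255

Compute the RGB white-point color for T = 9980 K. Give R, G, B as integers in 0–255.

t = 9980/100 = 99.8; the t > 66 branch applies.
R = 329.7·(99.8 − 60)^(-0.1332) = 329.7·39.8^(-0.1332) = 329.7·0.61220 = 201.843.
G = 288.1·(99.8 − 60)^(-0.07551) = 288.1·39.8^(-0.07551) = 288.1·0.75717 = 218.140.
B = 255 by definition for t > 66.
Rounded: (202, 218, 255).

R=202, G=218, B=255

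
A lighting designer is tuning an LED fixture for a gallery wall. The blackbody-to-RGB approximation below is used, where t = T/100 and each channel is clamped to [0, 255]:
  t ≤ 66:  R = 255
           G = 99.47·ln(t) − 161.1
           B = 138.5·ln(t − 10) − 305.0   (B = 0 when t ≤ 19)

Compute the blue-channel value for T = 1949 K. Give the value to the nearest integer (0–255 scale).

7

t = 1949/100 = 19.49; the t ≤ 66 branch applies.
B = 138.5·ln(19.49 − 10) − 305.0 = 138.5·ln 9.49 − 305.0 = 138.5·2.2502 − 305.0 = 6.658.
Rounded: 7.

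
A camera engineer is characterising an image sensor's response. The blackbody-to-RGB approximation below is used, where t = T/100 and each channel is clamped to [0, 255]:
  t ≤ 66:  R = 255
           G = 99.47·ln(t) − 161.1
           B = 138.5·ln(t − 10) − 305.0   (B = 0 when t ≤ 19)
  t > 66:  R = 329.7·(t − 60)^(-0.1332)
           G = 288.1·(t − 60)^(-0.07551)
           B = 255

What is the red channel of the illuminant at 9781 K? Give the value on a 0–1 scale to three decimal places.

t = 9781/100 = 97.81; the t > 66 branch applies.
R = 329.7·(97.81 − 60)^(-0.1332) = 329.7·37.81^(-0.1332) = 329.7·0.61640 = 203.227.
On a 0–1 scale: 203.227/255 = 0.7970 → 0.797.

0.797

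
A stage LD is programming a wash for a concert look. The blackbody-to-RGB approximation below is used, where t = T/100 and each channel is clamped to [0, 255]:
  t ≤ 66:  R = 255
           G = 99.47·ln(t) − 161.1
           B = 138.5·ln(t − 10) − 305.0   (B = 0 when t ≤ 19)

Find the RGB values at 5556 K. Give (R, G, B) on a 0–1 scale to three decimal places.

(1.000, 0.935, 0.878)

t = 5556/100 = 55.56; the t ≤ 66 branch applies.
R = 255 by definition for t ≤ 66.
G = 99.47·ln 55.56 − 161.1 = 99.47·4.0175 − 161.1 = 238.517.
B = 138.5·ln(55.56 − 10) − 305.0 = 138.5·ln 45.56 − 305.0 = 138.5·3.8190 − 305.0 = 223.936.
Dividing each by 255: (1.0000, 0.9354, 0.8782) → (1.000, 0.935, 0.878).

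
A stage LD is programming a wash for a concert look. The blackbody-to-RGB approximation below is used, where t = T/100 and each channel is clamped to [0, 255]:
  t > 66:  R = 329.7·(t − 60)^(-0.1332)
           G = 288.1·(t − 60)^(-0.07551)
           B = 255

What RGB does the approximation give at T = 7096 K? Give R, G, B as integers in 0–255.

R=240, G=240, B=255

t = 7096/100 = 70.96; the t > 66 branch applies.
R = 329.7·(70.96 − 60)^(-0.1332) = 329.7·10.96^(-0.1332) = 329.7·0.72694 = 239.671.
G = 288.1·(70.96 − 60)^(-0.07551) = 288.1·10.96^(-0.07551) = 288.1·0.83461 = 240.451.
B = 255 by definition for t > 66.
Rounded: (240, 240, 255).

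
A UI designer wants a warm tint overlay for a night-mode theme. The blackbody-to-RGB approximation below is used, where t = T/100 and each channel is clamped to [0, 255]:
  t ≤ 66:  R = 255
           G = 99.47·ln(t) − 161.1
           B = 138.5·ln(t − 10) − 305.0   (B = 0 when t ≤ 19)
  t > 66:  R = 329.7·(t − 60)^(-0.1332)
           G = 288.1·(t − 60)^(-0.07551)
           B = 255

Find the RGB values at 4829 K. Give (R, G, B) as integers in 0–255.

t = 4829/100 = 48.29; the t ≤ 66 branch applies.
R = 255 by definition for t ≤ 66.
G = 99.47·ln 48.29 − 161.1 = 99.47·3.8772 − 161.1 = 224.568.
B = 138.5·ln(48.29 − 10) − 305.0 = 138.5·ln 38.29 − 305.0 = 138.5·3.6452 − 305.0 = 199.859.
Rounded: (255, 225, 200).

(255, 225, 200)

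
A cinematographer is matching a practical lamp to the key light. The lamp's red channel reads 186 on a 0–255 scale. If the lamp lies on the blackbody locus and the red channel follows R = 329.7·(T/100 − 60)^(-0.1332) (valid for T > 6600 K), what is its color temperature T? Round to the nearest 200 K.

(t − 60)^(-0.1332) = 186/329.7 = 0.56415.
t − 60 = 0.56415^(1/-0.1332) = 0.56415^(-7.508) = 73.521, so t = 133.521.
T = 100·t = 13352 K → 13400 K to the nearest 200 K.

13400 K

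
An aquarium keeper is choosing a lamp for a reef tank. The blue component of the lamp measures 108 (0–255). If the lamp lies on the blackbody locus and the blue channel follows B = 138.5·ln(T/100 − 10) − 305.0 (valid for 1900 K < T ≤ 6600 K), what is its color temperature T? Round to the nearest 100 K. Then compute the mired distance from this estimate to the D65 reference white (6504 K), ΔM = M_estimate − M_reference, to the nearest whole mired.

+180 mireds

ln(t − 10) = (108 + 305.0) / 138.5 = 2.9819.
t − 10 = e^2.9819 = 19.726, so t = 29.726.
T = 100·t = 2973 K → 3000 K to the nearest 100 K.
M_estimate = 10⁶/3000 = 333.33; M_reference = 10⁶/6504 = 153.75.
ΔM = 333.33 − 153.75 = 179.58 → +180 mireds.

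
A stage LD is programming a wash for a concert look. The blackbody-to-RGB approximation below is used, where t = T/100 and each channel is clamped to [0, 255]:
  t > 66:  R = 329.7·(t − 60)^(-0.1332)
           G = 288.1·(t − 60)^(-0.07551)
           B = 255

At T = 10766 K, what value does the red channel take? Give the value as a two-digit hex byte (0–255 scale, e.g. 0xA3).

0xC5

t = 10766/100 = 107.66; the t > 66 branch applies.
R = 329.7·(107.66 − 60)^(-0.1332) = 329.7·47.66^(-0.1332) = 329.7·0.59768 = 197.056.
Rounded: 197; in hex, 0xC5.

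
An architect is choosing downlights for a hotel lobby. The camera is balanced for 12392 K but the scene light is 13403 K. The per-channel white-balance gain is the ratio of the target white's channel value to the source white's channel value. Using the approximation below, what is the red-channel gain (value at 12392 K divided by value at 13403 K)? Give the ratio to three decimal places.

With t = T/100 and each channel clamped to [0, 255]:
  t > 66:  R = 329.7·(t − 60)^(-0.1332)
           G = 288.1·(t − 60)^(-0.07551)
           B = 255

1.020

At 13403 K (t = 134.03):
  R = 329.7·(134.03 − 60)^(-0.1332) = 329.7·74.03^(-0.1332) = 329.7·0.56363 = 185.829.
At 12392 K (t = 123.92):
  R = 329.7·(123.92 − 60)^(-0.1332) = 329.7·63.92^(-0.1332) = 329.7·0.57476 = 189.500.
Gain = 189.500 / 185.829 = 1.0198 → 1.020.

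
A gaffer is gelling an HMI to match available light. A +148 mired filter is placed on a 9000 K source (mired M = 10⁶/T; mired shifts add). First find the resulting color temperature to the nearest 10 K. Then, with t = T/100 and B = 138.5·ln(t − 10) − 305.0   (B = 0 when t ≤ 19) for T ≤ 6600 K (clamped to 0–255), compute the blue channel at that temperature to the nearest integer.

M_in = 10⁶/9000 = 111.11; M_out = 111.11 + (+148) = 259.11.
T_out = 10⁶/259.11 = 3859.3 K → 3860 K; t = 38.6.
B = 138.5·ln(38.6 − 10) − 305.0 = 138.5·ln 28.6 − 305.0 = 138.5·3.3534 − 305.0 = 159.447.
Rounded: 159.

159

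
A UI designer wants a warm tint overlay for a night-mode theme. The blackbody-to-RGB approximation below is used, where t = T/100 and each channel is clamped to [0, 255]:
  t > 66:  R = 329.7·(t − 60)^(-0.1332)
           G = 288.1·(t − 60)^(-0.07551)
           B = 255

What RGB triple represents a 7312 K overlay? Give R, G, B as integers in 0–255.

t = 7312/100 = 73.12; the t > 66 branch applies.
R = 329.7·(73.12 − 60)^(-0.1332) = 329.7·13.12^(-0.1332) = 329.7·0.70973 = 233.997.
G = 288.1·(73.12 − 60)^(-0.07551) = 288.1·13.12^(-0.07551) = 288.1·0.82335 = 237.207.
B = 255 by definition for t > 66.
Rounded: (234, 237, 255).

R=234, G=237, B=255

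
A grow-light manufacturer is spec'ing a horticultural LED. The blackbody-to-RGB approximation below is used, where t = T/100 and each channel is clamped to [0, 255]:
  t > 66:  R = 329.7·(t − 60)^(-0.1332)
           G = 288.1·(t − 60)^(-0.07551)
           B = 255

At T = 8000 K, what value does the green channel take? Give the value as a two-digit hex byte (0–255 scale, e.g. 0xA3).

t = 8000/100 = 80; the t > 66 branch applies.
G = 288.1·(80 − 60)^(-0.07551) = 288.1·20^(-0.07551) = 288.1·0.79755 = 229.775.
Rounded: 230; in hex, 0xE6.

0xE6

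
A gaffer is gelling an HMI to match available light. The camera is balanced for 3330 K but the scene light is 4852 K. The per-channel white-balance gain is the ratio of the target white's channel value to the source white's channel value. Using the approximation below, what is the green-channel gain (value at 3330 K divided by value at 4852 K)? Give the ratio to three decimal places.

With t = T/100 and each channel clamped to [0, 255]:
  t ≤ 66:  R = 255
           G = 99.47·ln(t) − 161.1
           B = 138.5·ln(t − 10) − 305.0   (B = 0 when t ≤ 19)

0.834

At 4852 K (t = 48.52):
  G = 99.47·ln 48.52 − 161.1 = 99.47·3.8820 − 161.1 = 225.040.
At 3330 K (t = 33.3):
  G = 99.47·ln 33.3 − 161.1 = 99.47·3.5056 − 161.1 = 187.598.
Gain = 187.598 / 225.040 = 0.8336 → 0.834.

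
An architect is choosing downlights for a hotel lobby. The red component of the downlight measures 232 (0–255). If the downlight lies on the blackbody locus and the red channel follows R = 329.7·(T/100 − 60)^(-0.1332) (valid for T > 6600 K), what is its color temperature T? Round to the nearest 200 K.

7400 K

(t − 60)^(-0.1332) = 232/329.7 = 0.70367.
t − 60 = 0.70367^(1/-0.1332) = 0.70367^(-7.508) = 13.992, so t = 73.992.
T = 100·t = 7399 K → 7400 K to the nearest 200 K.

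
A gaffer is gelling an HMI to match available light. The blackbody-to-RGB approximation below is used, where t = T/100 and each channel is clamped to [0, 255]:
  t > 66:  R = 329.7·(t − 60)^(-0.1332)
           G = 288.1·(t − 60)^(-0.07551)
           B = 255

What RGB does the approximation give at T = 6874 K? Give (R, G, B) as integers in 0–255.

(247, 245, 255)

t = 6874/100 = 68.74; the t > 66 branch applies.
R = 329.7·(68.74 − 60)^(-0.1332) = 329.7·8.74^(-0.1332) = 329.7·0.74919 = 247.007.
G = 288.1·(68.74 − 60)^(-0.07551) = 288.1·8.74^(-0.07551) = 288.1·0.84900 = 244.596.
B = 255 by definition for t > 66.
Rounded: (247, 245, 255).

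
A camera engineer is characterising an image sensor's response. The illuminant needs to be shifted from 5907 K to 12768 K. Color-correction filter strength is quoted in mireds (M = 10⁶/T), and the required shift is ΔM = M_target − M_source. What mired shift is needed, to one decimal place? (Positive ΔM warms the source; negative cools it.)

-91.0 mireds

M_source = 10⁶/5907 = 169.291; M_target = 10⁶/12768 = 78.321.
ΔM = 78.321 − 169.291 = -90.970 → -91.0 mireds, a cooling shift.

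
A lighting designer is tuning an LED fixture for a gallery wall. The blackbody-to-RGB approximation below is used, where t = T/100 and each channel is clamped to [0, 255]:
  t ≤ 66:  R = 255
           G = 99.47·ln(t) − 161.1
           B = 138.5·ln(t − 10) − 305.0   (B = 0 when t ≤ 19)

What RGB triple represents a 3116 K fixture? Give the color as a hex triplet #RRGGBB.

t = 3116/100 = 31.16; the t ≤ 66 branch applies.
R = 255 by definition for t ≤ 66.
G = 99.47·ln 31.16 − 161.1 = 99.47·3.4391 − 161.1 = 180.991.
B = 138.5·ln(31.16 − 10) − 305.0 = 138.5·ln 21.16 − 305.0 = 138.5·3.0521 − 305.0 = 117.718.
Rounded: (255, 181, 118).
In hex: #FFB576.

#FFB576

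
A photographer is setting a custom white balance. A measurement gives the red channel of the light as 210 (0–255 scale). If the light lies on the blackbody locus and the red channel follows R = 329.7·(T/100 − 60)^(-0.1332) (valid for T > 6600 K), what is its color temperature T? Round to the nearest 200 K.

(t − 60)^(-0.1332) = 210/329.7 = 0.63694.
t − 60 = 0.63694^(1/-0.1332) = 0.63694^(-7.508) = 29.561, so t = 89.561.
T = 100·t = 8956 K → 9000 K to the nearest 200 K.

9000 K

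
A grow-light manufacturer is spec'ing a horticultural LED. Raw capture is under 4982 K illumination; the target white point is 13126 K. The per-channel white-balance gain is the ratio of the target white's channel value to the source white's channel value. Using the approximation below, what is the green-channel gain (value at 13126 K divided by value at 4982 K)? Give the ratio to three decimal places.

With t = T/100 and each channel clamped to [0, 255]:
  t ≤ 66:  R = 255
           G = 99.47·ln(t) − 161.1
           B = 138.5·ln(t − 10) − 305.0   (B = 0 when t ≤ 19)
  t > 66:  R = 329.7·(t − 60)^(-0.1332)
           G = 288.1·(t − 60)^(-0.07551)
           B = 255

0.917

At 4982 K (t = 49.82):
  G = 99.47·ln 49.82 − 161.1 = 99.47·3.9084 − 161.1 = 227.670.
At 13126 K (t = 131.26):
  G = 288.1·(131.26 − 60)^(-0.07551) = 288.1·71.26^(-0.07551) = 288.1·0.72459 = 208.754.
Gain = 208.754 / 227.670 = 0.9169 → 0.917.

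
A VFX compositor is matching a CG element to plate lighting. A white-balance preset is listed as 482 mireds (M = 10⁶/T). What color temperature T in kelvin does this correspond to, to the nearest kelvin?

T = 10⁶ / 482 = 2074.69 K → 2075 K.

2075 K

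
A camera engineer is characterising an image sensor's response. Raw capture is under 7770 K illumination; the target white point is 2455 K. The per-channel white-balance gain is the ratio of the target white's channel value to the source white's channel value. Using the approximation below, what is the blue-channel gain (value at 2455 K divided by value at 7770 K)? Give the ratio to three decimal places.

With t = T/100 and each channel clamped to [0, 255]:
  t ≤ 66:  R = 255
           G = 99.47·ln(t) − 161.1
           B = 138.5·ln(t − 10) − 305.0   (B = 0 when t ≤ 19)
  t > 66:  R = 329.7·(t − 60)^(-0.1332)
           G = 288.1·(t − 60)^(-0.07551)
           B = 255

At 7770 K (t = 77.7):
  B = 255 by definition for t > 66.
At 2455 K (t = 24.55):
  B = 138.5·ln(24.55 − 10) − 305.0 = 138.5·ln 14.55 − 305.0 = 138.5·2.6776 − 305.0 = 65.846.
Gain = 65.846 / 255.000 = 0.2582 → 0.258.

0.258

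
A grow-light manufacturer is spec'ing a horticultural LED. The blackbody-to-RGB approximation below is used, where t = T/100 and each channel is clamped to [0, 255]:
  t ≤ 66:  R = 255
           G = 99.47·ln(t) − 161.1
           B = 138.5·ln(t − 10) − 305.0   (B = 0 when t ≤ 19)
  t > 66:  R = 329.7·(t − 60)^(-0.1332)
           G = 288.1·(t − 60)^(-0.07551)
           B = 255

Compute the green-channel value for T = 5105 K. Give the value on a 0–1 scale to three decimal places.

t = 5105/100 = 51.05; the t ≤ 66 branch applies.
G = 99.47·ln 51.05 − 161.1 = 99.47·3.9328 − 161.1 = 230.096.
On a 0–1 scale: 230.096/255 = 0.9023 → 0.902.

0.902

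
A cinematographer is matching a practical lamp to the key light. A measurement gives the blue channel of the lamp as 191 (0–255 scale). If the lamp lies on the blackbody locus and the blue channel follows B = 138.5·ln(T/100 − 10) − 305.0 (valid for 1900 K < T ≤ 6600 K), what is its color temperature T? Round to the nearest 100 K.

ln(t − 10) = (191 + 305.0) / 138.5 = 3.5812.
t − 10 = e^3.5812 = 35.918, so t = 45.918.
T = 100·t = 4592 K → 4600 K to the nearest 100 K.

4600 K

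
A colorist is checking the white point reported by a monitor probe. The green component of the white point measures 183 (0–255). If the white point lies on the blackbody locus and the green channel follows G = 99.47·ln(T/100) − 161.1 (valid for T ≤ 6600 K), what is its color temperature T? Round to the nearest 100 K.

3200 K

ln t = (183 + 161.1) / 99.47 = 3.4593.
t = e^3.4593 = 31.796.
T = 100·t = 3180 K → 3200 K to the nearest 100 K.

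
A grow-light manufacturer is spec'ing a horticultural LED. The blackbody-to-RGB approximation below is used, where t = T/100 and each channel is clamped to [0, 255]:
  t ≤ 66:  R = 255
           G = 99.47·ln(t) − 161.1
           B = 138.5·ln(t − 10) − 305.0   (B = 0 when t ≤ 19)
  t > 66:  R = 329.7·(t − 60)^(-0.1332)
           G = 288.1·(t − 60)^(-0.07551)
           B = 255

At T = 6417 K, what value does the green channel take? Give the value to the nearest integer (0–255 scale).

253

t = 6417/100 = 64.17; the t ≤ 66 branch applies.
G = 99.47·ln 64.17 − 161.1 = 99.47·4.1615 − 161.1 = 252.848.
Rounded: 253.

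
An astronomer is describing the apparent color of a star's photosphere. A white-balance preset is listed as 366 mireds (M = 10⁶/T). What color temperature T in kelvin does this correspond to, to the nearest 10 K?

2730 K

T = 10⁶ / 366 = 2732.24 K → 2730 K.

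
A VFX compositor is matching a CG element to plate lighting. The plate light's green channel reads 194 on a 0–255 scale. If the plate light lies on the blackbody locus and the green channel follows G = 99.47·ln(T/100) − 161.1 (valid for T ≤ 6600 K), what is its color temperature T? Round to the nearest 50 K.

3550 K

ln t = (194 + 161.1) / 99.47 = 3.5699.
t = e^3.5699 = 35.514.
T = 100·t = 3551 K → 3550 K to the nearest 50 K.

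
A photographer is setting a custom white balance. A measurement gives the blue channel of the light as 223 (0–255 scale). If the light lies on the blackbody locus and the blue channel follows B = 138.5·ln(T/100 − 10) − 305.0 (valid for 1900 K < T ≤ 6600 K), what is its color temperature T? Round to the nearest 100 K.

ln(t − 10) = (223 + 305.0) / 138.5 = 3.8123.
t − 10 = e^3.8123 = 45.253, so t = 55.253.
T = 100·t = 5525 K → 5500 K to the nearest 100 K.

5500 K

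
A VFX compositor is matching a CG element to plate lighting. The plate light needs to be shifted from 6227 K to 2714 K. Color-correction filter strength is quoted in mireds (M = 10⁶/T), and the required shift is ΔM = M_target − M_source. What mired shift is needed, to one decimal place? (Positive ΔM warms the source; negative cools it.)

+207.9 mireds

M_source = 10⁶/6227 = 160.591; M_target = 10⁶/2714 = 368.460.
ΔM = 368.460 − 160.591 = 207.869 → +207.9 mireds, a warming shift.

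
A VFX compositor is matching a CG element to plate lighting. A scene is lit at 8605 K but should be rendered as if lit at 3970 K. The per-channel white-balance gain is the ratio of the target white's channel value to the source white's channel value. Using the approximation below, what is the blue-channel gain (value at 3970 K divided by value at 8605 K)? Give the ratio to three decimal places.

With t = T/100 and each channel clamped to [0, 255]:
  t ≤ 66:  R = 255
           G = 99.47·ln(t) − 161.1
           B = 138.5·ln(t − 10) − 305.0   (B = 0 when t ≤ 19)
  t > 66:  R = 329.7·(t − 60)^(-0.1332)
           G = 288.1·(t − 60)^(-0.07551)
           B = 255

At 8605 K (t = 86.05):
  B = 255 by definition for t > 66.
At 3970 K (t = 39.7):
  B = 138.5·ln(39.7 − 10) − 305.0 = 138.5·ln 29.7 − 305.0 = 138.5·3.3911 − 305.0 = 164.674.
Gain = 164.674 / 255.000 = 0.6458 → 0.646.

0.646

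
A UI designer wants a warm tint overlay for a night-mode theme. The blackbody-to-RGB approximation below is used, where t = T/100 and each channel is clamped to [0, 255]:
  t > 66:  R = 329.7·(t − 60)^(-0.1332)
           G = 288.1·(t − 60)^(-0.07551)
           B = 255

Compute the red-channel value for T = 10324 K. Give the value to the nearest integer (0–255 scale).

200

t = 10324/100 = 103.24; the t > 66 branch applies.
R = 329.7·(103.24 − 60)^(-0.1332) = 329.7·43.24^(-0.1332) = 329.7·0.60548 = 199.627.
Rounded: 200.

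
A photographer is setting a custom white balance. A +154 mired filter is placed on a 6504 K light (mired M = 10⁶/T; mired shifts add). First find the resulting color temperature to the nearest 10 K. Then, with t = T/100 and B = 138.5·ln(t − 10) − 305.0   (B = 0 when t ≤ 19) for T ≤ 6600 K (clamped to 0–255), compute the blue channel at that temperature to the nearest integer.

126

M_in = 10⁶/6504 = 153.75; M_out = 153.75 + (+154) = 307.75.
T_out = 10⁶/307.75 = 3249.4 K → 3250 K; t = 32.5.
B = 138.5·ln(32.5 − 10) − 305.0 = 138.5·ln 22.5 − 305.0 = 138.5·3.1135 − 305.0 = 126.222.
Rounded: 126.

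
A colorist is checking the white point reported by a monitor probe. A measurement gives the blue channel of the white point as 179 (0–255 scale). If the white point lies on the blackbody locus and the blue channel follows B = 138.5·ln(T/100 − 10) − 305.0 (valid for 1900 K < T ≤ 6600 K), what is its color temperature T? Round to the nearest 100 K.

ln(t − 10) = (179 + 305.0) / 138.5 = 3.4946.
t − 10 = e^3.4946 = 32.937, so t = 42.937.
T = 100·t = 4294 K → 4300 K to the nearest 100 K.

4300 K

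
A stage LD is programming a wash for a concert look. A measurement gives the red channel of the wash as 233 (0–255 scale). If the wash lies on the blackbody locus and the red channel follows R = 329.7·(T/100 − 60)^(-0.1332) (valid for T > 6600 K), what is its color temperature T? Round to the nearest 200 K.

7400 K

(t − 60)^(-0.1332) = 233/329.7 = 0.70670.
t − 60 = 0.70670^(1/-0.1332) = 0.70670^(-7.508) = 13.547, so t = 73.547.
T = 100·t = 7355 K → 7400 K to the nearest 200 K.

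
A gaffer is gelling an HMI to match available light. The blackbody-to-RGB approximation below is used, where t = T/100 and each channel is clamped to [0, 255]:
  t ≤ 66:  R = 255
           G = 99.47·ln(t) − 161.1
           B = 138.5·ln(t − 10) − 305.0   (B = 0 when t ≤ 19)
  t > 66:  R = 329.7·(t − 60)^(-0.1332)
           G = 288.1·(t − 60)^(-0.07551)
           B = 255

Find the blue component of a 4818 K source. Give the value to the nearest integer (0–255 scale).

199

t = 4818/100 = 48.18; the t ≤ 66 branch applies.
B = 138.5·ln(48.18 − 10) − 305.0 = 138.5·ln 38.18 − 305.0 = 138.5·3.6423 − 305.0 = 199.460.
Rounded: 199.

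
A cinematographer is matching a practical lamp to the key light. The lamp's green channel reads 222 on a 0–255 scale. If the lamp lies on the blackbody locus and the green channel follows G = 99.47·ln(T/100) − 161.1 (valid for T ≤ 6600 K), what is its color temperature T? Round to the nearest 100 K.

ln t = (222 + 161.1) / 99.47 = 3.8514.
t = e^3.8514 = 47.059.
T = 100·t = 4706 K → 4700 K to the nearest 100 K.

4700 K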